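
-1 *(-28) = 28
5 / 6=0.83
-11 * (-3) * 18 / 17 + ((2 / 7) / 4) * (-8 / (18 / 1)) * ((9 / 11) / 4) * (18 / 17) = 45729 / 1309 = 34.93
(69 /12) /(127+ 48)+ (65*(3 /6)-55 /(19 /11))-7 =-83913 /13300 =-6.31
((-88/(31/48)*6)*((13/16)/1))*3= -61776/31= -1992.77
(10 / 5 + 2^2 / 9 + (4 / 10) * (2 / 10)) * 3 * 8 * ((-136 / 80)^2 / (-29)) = -328304 / 54375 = -6.04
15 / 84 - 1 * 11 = -303 / 28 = -10.82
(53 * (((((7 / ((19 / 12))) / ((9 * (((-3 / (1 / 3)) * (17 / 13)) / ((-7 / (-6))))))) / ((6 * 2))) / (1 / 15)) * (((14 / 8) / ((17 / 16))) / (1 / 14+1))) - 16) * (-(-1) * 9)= -27966164 / 148257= -188.63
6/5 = 1.20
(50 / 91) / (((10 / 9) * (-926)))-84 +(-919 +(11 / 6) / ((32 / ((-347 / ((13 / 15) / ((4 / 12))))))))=-8175663413 / 8089536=-1010.65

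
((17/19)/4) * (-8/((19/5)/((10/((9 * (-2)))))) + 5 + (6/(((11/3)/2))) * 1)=301937/142956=2.11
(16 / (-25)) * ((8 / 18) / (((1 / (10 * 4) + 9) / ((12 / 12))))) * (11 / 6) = -2816 / 48735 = -0.06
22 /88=1 /4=0.25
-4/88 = -1/22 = -0.05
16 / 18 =8 / 9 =0.89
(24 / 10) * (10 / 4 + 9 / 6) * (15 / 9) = 16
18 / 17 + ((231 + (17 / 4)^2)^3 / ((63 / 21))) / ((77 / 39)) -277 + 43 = 13984227001805 / 5361664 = 2608187.87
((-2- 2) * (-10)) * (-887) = -35480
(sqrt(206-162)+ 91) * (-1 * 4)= -364-8 * sqrt(11)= -390.53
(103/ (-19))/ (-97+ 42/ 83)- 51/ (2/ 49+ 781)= -17698850/ 1941245447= -0.01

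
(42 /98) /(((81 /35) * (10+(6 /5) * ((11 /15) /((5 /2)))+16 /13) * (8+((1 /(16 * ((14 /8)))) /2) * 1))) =227500 /114089553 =0.00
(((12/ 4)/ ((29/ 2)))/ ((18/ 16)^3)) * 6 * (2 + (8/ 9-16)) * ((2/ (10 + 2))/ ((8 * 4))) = -3776/ 63423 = -0.06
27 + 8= 35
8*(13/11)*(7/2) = 33.09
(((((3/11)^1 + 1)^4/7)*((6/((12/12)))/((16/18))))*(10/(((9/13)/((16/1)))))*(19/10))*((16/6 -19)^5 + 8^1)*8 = -12252887486927360/1185921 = -10331959284.75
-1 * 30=-30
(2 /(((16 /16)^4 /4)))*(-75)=-600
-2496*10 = -24960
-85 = -85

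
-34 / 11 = -3.09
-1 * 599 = -599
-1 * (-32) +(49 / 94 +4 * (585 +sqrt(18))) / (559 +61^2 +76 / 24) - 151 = -143074480 / 1207853 +72 * sqrt(2) / 25699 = -118.45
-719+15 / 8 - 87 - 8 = -6497 / 8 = -812.12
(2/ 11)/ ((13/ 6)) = 12/ 143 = 0.08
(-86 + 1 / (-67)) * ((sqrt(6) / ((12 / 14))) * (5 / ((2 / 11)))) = -739585 * sqrt(6) / 268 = -6759.72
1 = 1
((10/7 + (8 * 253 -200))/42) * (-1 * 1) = -6389/147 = -43.46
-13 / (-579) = 13 / 579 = 0.02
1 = 1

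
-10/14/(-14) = 5/98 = 0.05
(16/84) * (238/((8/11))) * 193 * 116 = 4186556/3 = 1395518.67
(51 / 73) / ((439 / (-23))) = -1173 / 32047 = -0.04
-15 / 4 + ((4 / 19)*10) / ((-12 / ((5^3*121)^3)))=-138403203125855 / 228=-607031592657.26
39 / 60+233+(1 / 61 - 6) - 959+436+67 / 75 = -5388257 / 18300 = -294.44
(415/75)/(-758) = -83/11370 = -0.01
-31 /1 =-31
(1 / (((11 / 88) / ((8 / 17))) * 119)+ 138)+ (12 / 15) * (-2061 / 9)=-456878 / 10115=-45.17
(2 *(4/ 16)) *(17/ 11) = 17/ 22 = 0.77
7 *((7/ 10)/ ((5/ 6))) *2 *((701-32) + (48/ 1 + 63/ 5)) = 1072512/ 125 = 8580.10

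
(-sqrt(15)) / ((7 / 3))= -3 * sqrt(15) / 7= -1.66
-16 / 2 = -8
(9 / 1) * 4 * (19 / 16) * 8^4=175104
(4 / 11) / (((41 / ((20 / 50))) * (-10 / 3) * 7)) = -12 / 78925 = -0.00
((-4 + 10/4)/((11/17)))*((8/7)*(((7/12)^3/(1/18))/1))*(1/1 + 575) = -59976/11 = -5452.36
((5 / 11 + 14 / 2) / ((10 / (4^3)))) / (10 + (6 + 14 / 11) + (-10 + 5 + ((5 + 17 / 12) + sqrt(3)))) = 77680896 / 30169085 - 4156416* sqrt(3) / 30169085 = 2.34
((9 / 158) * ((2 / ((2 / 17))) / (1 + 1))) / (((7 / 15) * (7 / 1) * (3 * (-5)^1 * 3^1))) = -51 / 15484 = -0.00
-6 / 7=-0.86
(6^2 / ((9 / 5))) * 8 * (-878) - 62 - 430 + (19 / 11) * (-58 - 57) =-1552877 / 11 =-141170.64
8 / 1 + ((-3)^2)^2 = 89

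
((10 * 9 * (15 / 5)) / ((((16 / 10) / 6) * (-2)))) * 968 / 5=-98010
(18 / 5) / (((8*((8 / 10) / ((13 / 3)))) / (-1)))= -2.44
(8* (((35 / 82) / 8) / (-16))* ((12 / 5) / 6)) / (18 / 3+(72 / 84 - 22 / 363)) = -0.00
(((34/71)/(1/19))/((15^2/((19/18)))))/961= 6137/138167775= 0.00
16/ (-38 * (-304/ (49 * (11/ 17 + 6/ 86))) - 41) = 102704/ 1847949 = 0.06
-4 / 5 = -0.80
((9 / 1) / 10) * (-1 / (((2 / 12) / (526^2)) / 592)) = -4422389184 / 5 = -884477836.80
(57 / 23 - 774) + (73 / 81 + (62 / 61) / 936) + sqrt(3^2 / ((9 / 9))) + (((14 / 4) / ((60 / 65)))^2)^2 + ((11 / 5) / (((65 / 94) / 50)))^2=1946564067331075 / 78666412032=24744.54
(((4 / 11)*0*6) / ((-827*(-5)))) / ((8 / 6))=0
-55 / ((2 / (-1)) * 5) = 11 / 2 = 5.50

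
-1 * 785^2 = -616225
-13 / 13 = -1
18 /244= 9 /122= 0.07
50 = 50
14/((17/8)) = 112/17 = 6.59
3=3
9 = 9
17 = 17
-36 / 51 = -12 / 17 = -0.71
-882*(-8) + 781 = 7837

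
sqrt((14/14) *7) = sqrt(7) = 2.65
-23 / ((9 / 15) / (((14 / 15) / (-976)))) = 161 / 4392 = 0.04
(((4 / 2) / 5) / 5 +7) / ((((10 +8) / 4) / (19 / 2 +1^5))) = 413 / 25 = 16.52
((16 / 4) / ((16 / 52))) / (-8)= -13 / 8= -1.62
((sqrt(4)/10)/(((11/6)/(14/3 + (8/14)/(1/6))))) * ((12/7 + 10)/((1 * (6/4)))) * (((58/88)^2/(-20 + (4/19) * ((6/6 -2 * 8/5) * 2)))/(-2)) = 55686815/777932232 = 0.07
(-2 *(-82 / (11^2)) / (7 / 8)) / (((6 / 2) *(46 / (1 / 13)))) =656 / 759759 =0.00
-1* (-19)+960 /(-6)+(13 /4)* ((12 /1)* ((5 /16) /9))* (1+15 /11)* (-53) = -82009 /264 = -310.64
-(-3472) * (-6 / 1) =-20832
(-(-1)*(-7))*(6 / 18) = -7 / 3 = -2.33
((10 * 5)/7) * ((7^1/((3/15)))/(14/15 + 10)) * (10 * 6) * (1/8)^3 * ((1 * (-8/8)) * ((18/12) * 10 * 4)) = -421875/2624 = -160.78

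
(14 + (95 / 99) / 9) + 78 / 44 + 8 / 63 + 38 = 673675 / 12474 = 54.01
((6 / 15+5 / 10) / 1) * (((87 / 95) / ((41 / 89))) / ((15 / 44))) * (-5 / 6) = -85173 / 19475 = -4.37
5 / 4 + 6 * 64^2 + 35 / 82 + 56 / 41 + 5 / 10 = 4031045 / 164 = 24579.54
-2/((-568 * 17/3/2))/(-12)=-1/9656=-0.00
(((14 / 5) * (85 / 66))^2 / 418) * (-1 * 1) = -0.03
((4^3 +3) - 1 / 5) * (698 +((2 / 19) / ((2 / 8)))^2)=46638.24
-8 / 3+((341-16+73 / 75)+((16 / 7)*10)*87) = 1213736 / 525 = 2311.88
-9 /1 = -9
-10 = -10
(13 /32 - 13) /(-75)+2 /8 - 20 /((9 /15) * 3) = -76991 /7200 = -10.69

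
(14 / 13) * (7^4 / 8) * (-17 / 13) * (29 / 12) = -8285851 / 8112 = -1021.43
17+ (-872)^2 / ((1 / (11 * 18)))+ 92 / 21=3161677121 / 21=150556053.38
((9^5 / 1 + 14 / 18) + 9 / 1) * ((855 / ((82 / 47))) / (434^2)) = 2373276985 / 15445192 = 153.66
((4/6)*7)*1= 14/3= 4.67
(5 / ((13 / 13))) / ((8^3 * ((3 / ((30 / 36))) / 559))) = 13975 / 9216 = 1.52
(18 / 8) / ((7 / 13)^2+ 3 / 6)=507 / 178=2.85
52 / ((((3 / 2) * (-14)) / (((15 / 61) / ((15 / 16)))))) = -832 / 1281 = -0.65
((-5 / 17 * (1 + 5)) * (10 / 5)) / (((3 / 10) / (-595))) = 7000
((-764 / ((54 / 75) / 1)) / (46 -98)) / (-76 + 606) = 955 / 24804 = 0.04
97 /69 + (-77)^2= 409198 /69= 5930.41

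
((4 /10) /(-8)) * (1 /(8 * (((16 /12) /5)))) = -3 /128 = -0.02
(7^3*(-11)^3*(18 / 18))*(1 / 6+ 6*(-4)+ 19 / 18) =93589265 / 9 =10398807.22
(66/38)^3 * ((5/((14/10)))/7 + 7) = 13224816/336091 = 39.35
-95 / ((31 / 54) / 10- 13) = 51300 / 6989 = 7.34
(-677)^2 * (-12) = -5499948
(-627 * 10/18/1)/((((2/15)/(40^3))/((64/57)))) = -563200000/3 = -187733333.33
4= 4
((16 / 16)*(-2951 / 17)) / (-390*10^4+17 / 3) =0.00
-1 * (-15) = 15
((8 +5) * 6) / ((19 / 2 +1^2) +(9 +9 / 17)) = 884 / 227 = 3.89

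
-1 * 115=-115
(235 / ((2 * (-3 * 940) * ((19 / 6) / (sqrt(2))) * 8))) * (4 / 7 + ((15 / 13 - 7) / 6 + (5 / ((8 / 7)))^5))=-754466705 * sqrt(2) / 286261248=-3.73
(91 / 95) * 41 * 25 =18655 / 19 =981.84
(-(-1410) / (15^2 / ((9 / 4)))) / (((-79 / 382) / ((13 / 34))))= -350103 / 13430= -26.07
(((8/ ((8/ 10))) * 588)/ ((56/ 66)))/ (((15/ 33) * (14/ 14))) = 15246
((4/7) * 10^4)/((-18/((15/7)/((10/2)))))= -20000/147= -136.05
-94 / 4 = -47 / 2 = -23.50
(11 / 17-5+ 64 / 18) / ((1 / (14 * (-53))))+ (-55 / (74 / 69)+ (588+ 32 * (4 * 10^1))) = 27267637 / 11322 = 2408.38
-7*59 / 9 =-413 / 9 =-45.89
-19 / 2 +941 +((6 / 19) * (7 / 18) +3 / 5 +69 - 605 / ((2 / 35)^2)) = -210079231 / 1140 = -184280.03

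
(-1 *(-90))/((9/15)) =150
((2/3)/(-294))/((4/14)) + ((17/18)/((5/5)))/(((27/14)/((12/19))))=6493/21546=0.30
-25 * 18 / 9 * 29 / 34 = -725 / 17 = -42.65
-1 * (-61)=61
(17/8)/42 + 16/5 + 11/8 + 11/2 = 17011/1680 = 10.13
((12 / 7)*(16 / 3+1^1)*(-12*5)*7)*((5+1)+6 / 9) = -30400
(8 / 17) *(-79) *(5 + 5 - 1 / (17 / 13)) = -99224 / 289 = -343.34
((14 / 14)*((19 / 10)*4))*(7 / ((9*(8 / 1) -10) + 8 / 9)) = 1197 / 1415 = 0.85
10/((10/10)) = 10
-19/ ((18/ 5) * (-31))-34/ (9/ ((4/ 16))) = -24/ 31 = -0.77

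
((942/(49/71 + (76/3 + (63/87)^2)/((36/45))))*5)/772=843716430/4565290129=0.18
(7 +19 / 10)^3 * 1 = 704969 / 1000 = 704.97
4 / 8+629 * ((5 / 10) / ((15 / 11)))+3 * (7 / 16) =55787 / 240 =232.45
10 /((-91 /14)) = -20 /13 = -1.54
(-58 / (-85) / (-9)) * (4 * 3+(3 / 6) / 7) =-4901 / 5355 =-0.92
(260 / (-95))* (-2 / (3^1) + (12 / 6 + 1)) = -364 / 57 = -6.39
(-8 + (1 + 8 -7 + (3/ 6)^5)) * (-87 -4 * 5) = 638.66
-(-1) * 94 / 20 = 47 / 10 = 4.70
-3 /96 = -1 /32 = -0.03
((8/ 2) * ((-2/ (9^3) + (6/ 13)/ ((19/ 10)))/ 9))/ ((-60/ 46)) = -1989316/ 24308505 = -0.08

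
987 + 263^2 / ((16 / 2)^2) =132337 / 64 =2067.77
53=53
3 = 3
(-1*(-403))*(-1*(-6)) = 2418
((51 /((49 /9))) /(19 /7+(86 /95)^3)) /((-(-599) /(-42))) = -2361210750 /12424767683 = -0.19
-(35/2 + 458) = -951/2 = -475.50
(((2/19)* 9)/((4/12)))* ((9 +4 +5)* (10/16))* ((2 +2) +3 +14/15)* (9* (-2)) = -86751/19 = -4565.84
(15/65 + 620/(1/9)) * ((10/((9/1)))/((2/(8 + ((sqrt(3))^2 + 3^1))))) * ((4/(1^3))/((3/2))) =13541360/117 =115738.12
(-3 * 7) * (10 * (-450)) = 94500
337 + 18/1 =355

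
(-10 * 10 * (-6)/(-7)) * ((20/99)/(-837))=4000/193347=0.02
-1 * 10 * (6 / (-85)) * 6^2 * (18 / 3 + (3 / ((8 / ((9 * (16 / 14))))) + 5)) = 377.55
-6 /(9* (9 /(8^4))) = -8192 /27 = -303.41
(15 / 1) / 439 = 15 / 439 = 0.03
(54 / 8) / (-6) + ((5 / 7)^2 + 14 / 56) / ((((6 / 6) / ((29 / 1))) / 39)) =336597 / 392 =858.67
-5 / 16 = -0.31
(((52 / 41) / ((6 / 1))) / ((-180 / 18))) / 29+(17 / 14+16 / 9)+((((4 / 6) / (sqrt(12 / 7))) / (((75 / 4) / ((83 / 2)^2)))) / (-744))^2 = 2095802661387781 / 699700294440000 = 3.00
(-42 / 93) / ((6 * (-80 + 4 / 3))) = 7 / 7316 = 0.00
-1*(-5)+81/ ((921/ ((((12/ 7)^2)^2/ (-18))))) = 4.96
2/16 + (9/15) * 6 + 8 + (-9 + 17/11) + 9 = 5839/440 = 13.27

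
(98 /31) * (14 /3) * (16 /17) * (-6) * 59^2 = -152829824 /527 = -289999.67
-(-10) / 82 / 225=1 / 1845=0.00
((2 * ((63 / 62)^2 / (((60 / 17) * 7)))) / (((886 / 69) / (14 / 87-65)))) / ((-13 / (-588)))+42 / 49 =-409693613991 / 22469659940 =-18.23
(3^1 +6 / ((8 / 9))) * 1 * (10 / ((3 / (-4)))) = -130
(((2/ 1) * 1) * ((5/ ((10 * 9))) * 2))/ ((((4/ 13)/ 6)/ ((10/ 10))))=13/ 3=4.33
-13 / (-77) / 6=13 / 462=0.03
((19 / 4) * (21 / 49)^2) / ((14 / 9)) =1539 / 2744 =0.56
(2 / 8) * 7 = 7 / 4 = 1.75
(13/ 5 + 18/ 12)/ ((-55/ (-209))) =779/ 50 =15.58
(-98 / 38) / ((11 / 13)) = -637 / 209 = -3.05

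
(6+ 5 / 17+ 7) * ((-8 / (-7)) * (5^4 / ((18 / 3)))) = 1582.63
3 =3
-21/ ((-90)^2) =-7/ 2700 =-0.00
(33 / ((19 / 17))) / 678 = 0.04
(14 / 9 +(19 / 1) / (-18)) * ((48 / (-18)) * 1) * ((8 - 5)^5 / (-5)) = 324 / 5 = 64.80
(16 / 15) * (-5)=-16 / 3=-5.33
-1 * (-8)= 8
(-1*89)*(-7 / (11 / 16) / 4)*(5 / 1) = 12460 / 11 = 1132.73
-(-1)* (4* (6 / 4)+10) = 16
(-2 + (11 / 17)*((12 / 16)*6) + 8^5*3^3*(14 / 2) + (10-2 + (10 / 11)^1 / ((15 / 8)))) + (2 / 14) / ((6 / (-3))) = 24320544524 / 3927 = 6193161.33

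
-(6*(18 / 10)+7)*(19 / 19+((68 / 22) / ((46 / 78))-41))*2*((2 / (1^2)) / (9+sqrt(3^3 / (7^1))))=225.72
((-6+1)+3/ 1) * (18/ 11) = -36/ 11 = -3.27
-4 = -4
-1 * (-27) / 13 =27 / 13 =2.08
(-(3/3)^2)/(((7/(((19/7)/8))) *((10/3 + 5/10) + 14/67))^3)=-0.00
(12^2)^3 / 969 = 995328 / 323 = 3081.51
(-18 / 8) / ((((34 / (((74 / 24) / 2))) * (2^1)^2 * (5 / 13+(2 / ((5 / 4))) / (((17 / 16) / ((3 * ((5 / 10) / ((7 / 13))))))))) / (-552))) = 3484845 / 1133536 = 3.07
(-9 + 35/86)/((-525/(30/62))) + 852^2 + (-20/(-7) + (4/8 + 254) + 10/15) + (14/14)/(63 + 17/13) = 726162.05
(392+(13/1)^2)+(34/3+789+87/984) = 1339639/984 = 1361.42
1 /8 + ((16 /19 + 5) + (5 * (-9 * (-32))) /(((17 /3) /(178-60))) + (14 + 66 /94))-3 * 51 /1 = 3625654133 /121448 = 29853.55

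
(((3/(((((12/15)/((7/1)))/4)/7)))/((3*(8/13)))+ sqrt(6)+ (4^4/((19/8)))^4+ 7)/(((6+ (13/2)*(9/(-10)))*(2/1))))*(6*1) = 20*sqrt(6)+ 703689553628445/260642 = 2699831824.48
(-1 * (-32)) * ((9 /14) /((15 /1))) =48 /35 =1.37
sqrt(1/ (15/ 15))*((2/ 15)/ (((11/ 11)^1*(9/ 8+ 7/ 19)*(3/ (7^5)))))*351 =199263792/ 1135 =175562.81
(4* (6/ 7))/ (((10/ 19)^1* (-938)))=-114/ 16415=-0.01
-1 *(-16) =16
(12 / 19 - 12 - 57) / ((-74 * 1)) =1299 / 1406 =0.92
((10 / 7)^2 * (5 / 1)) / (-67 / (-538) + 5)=269000 / 135093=1.99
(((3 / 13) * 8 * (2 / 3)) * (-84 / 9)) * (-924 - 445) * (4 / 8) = 306656 / 39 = 7862.97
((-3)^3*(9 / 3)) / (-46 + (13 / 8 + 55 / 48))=3888 / 2075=1.87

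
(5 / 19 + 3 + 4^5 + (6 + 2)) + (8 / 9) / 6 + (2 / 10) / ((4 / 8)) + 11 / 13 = 34567343 / 33345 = 1036.66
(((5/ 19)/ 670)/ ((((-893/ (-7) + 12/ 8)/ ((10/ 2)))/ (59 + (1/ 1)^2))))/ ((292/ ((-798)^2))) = 17595900/ 8838037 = 1.99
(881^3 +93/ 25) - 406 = 17094935968/ 25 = 683797438.72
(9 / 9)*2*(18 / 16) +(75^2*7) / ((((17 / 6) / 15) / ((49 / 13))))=694576989 / 884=785720.58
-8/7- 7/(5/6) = -334/35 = -9.54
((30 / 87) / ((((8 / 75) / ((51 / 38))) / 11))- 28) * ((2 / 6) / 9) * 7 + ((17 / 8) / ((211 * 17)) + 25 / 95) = 888487 / 165213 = 5.38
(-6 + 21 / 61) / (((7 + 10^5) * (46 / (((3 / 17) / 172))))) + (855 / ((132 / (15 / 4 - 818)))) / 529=-4139427019633275 / 415189107603248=-9.97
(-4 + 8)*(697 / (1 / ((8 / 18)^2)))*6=89216 / 27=3304.30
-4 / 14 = -2 / 7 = -0.29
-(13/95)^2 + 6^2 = 324731/9025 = 35.98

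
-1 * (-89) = 89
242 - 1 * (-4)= 246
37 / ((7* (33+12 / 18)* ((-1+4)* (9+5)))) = 37 / 9898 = 0.00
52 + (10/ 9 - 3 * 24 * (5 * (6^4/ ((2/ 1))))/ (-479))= 2328482/ 4311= 540.13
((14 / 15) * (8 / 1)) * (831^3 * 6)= 128543786784 / 5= 25708757356.80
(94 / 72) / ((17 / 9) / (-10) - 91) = -235 / 16414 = -0.01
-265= -265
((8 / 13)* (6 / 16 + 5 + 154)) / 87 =425 / 377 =1.13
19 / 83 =0.23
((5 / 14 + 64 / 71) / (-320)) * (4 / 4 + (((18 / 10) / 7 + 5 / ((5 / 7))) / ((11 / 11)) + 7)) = -334017 / 5566400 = -0.06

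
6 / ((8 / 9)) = 27 / 4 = 6.75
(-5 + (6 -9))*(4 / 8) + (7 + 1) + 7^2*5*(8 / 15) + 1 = 407 / 3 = 135.67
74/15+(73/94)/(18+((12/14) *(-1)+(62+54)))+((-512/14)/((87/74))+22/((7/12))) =1026758777/88922120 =11.55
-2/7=-0.29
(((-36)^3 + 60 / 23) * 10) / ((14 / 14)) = -10730280 / 23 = -466533.91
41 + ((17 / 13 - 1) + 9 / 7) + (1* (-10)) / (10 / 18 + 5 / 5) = 3291 / 91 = 36.16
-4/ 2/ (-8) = 1/ 4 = 0.25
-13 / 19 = -0.68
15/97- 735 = -71280/97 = -734.85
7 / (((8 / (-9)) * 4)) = -63 / 32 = -1.97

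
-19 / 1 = -19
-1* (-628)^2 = -394384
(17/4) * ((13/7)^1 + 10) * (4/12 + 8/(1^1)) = 35275/84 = 419.94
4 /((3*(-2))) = -2 /3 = -0.67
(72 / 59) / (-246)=-12 / 2419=-0.00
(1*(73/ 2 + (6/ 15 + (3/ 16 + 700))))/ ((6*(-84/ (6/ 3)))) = -58967/ 20160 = -2.92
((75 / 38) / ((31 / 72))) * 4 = 10800 / 589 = 18.34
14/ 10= 7/ 5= 1.40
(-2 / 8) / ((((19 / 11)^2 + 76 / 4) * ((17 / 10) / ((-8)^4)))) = -61952 / 2261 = -27.40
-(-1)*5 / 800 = 1 / 160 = 0.01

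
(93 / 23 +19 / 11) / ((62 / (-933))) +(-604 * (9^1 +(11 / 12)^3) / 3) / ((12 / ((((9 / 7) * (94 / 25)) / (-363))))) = -3312935965837 / 39133432800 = -84.66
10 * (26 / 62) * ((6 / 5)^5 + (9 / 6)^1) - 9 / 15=312426 / 19375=16.13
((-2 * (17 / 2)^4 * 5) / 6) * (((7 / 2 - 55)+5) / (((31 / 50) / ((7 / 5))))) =14616175 / 16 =913510.94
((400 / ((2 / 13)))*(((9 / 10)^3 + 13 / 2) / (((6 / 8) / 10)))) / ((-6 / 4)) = -1503632 / 9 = -167070.22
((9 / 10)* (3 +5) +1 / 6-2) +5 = 311 / 30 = 10.37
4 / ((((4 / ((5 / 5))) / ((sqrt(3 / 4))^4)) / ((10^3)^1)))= 562.50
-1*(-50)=50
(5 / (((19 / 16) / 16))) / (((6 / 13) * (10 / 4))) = 3328 / 57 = 58.39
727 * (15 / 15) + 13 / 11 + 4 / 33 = 728.30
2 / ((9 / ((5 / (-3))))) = -10 / 27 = -0.37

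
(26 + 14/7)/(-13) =-28/13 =-2.15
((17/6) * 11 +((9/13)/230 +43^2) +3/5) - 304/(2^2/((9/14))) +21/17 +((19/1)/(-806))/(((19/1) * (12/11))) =242637715729/132361320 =1833.15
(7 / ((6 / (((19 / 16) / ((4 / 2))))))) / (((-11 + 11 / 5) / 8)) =-665 / 1056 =-0.63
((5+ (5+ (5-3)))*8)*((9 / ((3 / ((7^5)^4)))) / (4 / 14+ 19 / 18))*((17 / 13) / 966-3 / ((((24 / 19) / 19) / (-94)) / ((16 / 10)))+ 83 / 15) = 116374065306778361571556.90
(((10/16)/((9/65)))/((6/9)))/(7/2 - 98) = -325/4536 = -0.07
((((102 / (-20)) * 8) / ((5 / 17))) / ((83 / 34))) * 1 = -117912 / 2075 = -56.83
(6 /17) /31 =6 /527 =0.01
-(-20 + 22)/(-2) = 1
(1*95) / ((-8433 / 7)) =-665 / 8433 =-0.08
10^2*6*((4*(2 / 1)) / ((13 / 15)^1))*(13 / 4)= 18000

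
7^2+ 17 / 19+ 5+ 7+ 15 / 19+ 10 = 1381 / 19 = 72.68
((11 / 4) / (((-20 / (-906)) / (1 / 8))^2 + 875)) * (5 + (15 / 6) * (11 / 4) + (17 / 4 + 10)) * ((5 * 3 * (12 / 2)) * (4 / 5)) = 385998129 / 65296100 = 5.91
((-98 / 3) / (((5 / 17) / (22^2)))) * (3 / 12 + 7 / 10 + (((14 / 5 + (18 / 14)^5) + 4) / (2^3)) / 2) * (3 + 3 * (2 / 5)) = -360019.50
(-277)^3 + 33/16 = -340062895/16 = -21253930.94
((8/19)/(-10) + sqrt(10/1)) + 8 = sqrt(10) + 756/95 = 11.12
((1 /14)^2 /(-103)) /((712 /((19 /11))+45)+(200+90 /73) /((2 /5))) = -1387 /26888922088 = -0.00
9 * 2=18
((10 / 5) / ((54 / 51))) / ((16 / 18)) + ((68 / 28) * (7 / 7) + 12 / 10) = 1611 / 280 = 5.75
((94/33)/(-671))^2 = 8836/490312449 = 0.00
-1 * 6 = -6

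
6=6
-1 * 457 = -457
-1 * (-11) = 11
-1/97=-0.01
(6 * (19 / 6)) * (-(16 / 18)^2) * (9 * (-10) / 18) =6080 / 81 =75.06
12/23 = 0.52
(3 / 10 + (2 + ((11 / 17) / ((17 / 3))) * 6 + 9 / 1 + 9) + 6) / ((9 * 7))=11141 / 26010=0.43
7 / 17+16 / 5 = 307 / 85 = 3.61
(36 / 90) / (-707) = -2 / 3535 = -0.00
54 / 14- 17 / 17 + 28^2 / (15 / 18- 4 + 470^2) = 26540548 / 9277667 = 2.86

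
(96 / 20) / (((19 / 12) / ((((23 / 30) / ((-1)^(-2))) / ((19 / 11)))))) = 12144 / 9025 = 1.35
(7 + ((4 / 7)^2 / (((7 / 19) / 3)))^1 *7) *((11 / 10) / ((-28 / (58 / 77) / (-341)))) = 258.45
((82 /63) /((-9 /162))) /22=-82 /77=-1.06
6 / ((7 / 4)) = 24 / 7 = 3.43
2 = 2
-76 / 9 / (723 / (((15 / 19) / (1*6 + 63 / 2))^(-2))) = -171475 / 6507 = -26.35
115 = 115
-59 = -59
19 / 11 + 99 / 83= 2666 / 913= 2.92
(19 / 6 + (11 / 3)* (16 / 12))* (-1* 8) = -580 / 9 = -64.44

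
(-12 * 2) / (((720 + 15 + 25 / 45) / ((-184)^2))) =-1828224 / 1655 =-1104.67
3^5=243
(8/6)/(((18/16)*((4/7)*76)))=14/513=0.03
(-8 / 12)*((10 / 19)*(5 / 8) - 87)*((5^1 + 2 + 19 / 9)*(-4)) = -1080268 / 513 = -2105.79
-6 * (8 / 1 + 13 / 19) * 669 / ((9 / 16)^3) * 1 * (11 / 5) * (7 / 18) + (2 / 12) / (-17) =-26304325123 / 156978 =-167566.95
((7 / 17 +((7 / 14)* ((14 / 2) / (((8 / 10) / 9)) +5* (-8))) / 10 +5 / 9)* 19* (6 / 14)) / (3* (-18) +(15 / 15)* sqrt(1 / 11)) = -13375791 / 30535400 - 135109* sqrt(11) / 183212400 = -0.44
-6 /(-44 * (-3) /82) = -41 /11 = -3.73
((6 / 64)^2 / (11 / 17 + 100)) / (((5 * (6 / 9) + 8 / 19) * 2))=8721 / 749883392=0.00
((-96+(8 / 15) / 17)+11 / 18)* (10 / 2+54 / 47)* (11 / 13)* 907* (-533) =1014563215193 / 4230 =239849459.86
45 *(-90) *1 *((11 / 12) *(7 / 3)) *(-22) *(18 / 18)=190575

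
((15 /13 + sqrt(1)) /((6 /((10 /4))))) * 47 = 1645 /39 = 42.18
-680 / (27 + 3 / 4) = -2720 / 111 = -24.50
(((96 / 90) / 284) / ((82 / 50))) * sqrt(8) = 40 * sqrt(2) / 8733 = 0.01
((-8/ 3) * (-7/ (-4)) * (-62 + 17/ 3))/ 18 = 1183/ 81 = 14.60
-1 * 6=-6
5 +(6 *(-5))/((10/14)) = -37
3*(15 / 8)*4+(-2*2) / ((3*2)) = 131 / 6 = 21.83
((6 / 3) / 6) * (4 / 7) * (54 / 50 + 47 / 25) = 296 / 525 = 0.56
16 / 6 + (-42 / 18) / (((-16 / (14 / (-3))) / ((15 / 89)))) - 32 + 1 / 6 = -62545 / 2136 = -29.28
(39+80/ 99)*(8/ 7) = 4504/ 99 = 45.49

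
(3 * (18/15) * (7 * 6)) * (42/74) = 15876/185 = 85.82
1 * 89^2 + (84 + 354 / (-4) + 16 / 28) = 110839 / 14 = 7917.07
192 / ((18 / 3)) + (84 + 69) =185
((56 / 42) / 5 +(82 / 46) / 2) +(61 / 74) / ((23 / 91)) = 56414 / 12765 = 4.42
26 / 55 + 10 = 576 / 55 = 10.47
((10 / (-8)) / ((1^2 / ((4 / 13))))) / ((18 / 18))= -5 / 13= -0.38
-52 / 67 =-0.78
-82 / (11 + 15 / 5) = -41 / 7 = -5.86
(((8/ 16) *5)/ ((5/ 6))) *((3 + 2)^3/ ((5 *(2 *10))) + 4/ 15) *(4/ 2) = 91/ 10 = 9.10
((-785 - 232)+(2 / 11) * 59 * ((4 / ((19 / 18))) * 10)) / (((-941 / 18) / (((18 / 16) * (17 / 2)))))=111.67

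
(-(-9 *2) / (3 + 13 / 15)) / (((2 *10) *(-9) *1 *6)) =-1 / 232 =-0.00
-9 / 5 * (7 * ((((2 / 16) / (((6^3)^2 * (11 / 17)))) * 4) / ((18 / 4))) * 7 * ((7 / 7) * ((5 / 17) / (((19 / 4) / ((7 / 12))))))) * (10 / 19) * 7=-12005 / 277906464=-0.00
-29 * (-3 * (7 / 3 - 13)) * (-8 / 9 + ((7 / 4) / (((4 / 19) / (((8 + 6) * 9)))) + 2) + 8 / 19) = -166448980 / 171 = -973385.85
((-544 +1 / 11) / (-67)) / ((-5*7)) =-5983 / 25795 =-0.23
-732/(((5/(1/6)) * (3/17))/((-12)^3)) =238924.80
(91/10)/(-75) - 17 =-12841/750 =-17.12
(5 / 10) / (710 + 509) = 1 / 2438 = 0.00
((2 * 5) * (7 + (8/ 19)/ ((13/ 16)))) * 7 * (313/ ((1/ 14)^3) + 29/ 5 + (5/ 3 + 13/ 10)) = 111645910859/ 247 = 452007736.27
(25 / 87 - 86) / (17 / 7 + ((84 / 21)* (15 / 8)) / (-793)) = -82787614 / 2336559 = -35.43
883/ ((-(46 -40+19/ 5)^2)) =-22075/ 2401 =-9.19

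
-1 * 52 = -52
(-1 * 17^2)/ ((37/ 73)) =-21097/ 37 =-570.19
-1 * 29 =-29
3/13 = 0.23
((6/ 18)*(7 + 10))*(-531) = -3009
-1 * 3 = -3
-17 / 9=-1.89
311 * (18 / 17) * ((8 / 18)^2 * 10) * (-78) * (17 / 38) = -1293760 / 57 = -22697.54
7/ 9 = 0.78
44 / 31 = 1.42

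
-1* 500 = -500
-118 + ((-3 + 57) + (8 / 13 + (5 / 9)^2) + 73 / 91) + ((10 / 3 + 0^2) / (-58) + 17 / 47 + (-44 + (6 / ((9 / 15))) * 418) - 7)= 40860125065 / 10046673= 4067.03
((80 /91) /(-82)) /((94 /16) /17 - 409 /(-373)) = -405824 /54588261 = -0.01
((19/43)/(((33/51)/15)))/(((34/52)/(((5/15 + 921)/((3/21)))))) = 47789560/473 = 101035.01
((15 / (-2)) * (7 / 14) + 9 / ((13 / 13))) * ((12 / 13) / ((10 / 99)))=47.98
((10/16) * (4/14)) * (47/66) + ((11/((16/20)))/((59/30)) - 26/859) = 663890903/93658488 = 7.09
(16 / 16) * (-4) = -4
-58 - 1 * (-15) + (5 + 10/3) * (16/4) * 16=1471/3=490.33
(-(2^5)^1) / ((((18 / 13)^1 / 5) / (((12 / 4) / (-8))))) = 130 / 3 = 43.33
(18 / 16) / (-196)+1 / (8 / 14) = 2735 / 1568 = 1.74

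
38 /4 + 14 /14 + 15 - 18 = 15 /2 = 7.50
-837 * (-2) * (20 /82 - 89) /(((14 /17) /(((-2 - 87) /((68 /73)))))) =19788841971 /1148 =17237667.22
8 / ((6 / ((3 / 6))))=2 / 3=0.67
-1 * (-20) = 20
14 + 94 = 108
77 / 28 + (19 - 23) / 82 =2.70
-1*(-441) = 441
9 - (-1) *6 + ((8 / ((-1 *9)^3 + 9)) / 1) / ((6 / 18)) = 449 / 30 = 14.97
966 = 966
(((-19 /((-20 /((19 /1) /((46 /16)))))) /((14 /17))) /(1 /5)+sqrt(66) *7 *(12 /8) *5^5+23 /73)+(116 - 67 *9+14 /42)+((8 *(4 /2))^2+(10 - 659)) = -29661055 /35259+65625 *sqrt(66) /2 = 265728.78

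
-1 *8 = -8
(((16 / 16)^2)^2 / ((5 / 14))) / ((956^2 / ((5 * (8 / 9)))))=7 / 514089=0.00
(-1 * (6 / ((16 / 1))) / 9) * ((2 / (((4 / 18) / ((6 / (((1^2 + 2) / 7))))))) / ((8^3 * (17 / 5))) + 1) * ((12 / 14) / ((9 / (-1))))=4667 / 1096704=0.00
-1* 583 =-583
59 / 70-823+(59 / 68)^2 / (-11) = -822.23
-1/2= -0.50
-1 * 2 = -2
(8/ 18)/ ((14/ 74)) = 148/ 63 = 2.35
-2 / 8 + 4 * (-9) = -145 / 4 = -36.25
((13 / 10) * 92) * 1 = 598 / 5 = 119.60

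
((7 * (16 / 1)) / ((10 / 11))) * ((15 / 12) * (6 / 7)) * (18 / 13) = 2376 / 13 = 182.77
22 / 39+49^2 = 93661 / 39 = 2401.56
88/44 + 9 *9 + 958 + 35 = 1076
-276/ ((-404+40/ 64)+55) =736/ 929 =0.79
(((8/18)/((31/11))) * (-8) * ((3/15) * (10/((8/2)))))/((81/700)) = -123200/22599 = -5.45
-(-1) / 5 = 1 / 5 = 0.20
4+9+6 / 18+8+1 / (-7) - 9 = 256 / 21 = 12.19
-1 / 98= -0.01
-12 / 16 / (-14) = 3 / 56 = 0.05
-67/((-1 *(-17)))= -67/17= -3.94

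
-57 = -57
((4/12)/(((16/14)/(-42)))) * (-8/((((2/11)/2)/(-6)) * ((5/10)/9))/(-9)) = 12936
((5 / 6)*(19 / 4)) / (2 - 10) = -95 / 192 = -0.49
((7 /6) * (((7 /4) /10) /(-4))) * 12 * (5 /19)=-49 /304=-0.16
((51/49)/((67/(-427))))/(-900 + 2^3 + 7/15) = 46665/6271937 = 0.01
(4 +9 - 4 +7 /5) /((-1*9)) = -52 /45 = -1.16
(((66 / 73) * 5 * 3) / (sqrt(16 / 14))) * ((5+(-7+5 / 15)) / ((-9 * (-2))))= -275 * sqrt(14) / 876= -1.17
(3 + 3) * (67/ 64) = 201/ 32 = 6.28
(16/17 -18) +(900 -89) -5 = 13412/17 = 788.94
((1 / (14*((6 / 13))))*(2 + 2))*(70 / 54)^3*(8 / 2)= 318500 / 59049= 5.39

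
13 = 13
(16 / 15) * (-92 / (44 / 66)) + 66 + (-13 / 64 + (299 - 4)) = 68351 / 320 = 213.60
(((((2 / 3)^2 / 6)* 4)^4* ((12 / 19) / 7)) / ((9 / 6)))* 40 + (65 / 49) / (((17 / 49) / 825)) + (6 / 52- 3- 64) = 96458912325851 / 31241290626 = 3087.55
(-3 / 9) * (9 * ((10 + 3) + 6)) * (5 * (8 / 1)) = -2280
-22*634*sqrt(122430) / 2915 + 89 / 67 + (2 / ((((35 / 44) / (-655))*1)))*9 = -6950761 / 469-1268*sqrt(122430) / 265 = -16494.62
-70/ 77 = -10/ 11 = -0.91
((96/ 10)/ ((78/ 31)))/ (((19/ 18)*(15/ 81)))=120528/ 6175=19.52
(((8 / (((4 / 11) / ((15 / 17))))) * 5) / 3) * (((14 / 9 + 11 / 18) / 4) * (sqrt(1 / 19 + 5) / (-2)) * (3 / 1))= -3575 * sqrt(114) / 646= -59.09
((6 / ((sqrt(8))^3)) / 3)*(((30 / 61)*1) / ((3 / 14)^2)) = 245*sqrt(2) / 366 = 0.95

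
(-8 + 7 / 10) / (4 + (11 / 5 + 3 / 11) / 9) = -7227 / 4232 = -1.71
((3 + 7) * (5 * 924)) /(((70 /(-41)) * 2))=-13530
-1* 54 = -54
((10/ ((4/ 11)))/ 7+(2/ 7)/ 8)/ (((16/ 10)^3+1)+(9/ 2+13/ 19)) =87875/ 227878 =0.39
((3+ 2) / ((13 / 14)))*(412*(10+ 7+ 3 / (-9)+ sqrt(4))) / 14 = 115360 / 39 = 2957.95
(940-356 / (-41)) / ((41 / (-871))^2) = 29508100336 / 68921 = 428143.82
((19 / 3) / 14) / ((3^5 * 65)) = 19 / 663390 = 0.00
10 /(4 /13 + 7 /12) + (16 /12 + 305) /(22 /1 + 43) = 431941 /27105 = 15.94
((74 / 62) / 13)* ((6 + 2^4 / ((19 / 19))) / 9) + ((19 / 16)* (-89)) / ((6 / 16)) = -2042791 / 7254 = -281.61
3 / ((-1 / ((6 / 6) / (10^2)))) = -3 / 100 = -0.03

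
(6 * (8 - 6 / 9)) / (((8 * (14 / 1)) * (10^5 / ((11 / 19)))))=121 / 53200000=0.00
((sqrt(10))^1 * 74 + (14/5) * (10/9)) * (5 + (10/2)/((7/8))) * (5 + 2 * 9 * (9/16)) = 3025/6 + 335775 * sqrt(10)/28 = 38426.09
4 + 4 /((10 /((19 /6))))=79 /15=5.27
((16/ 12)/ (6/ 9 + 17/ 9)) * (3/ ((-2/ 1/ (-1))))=18/ 23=0.78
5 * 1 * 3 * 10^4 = 150000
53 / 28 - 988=-27611 / 28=-986.11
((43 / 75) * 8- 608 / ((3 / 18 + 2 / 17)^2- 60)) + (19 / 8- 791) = -289465848577 / 374039400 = -773.89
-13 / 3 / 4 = -13 / 12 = -1.08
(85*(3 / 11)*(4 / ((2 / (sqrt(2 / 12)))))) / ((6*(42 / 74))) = 3145*sqrt(6) / 1386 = 5.56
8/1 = 8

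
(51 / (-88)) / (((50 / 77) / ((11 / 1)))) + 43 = 13273 / 400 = 33.18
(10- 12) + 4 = 2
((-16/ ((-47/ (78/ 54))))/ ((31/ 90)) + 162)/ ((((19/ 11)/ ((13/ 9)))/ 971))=33062843242/ 249147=132704.16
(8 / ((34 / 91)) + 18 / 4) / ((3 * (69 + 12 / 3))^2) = 881 / 1630674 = 0.00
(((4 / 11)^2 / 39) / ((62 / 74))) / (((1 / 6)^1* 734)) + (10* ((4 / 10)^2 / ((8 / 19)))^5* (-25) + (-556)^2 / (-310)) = -22351990401702079 / 22370026250000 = -999.19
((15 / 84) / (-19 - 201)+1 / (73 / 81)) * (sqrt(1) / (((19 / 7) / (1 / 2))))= 0.20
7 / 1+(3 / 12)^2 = 113 / 16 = 7.06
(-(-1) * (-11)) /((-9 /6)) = 22 /3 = 7.33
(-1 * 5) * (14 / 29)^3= -13720 / 24389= -0.56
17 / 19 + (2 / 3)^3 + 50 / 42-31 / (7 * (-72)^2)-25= -2227915 / 98496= -22.62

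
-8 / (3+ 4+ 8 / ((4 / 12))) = -8 / 31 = -0.26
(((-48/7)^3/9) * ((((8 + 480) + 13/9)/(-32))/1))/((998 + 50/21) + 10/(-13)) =3664960/6685903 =0.55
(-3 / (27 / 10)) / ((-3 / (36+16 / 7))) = 2680 / 189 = 14.18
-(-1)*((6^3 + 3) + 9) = 228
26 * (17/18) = 221/9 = 24.56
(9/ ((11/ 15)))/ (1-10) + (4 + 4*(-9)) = -367/ 11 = -33.36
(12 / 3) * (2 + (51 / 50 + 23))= 2602 / 25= 104.08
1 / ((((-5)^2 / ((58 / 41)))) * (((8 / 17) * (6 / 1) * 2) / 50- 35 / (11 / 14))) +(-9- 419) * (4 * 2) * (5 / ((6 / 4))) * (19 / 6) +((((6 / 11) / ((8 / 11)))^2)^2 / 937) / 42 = -36142.22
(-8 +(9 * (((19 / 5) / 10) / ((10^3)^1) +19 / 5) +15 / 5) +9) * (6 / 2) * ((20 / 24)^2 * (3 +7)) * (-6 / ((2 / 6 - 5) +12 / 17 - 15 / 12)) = 97418721 / 106300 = 916.45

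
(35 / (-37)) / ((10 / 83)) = -581 / 74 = -7.85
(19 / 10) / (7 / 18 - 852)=-171 / 76645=-0.00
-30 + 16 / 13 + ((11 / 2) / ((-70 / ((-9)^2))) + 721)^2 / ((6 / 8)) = 130121933413 / 191100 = 680910.17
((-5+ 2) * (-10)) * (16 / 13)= 480 / 13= 36.92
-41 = -41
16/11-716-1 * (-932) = 2392/11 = 217.45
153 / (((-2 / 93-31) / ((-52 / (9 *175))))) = 0.16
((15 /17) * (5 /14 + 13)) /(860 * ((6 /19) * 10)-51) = 1045 /236278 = 0.00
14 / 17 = 0.82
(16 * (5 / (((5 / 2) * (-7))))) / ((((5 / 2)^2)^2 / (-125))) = 14.63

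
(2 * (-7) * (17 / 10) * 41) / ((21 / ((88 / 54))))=-30668 / 405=-75.72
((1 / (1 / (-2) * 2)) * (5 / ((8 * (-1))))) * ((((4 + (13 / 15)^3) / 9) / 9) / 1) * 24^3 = 1004608 / 2025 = 496.10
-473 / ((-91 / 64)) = 30272 / 91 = 332.66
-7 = -7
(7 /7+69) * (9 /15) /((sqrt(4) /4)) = 84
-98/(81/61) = -5978/81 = -73.80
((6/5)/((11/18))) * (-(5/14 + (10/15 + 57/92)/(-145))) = -175617/256795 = -0.68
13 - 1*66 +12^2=91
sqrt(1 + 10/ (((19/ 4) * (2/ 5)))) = sqrt(2261)/ 19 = 2.50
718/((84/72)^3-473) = -155088/101825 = -1.52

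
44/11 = 4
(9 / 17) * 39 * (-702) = -246402 / 17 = -14494.24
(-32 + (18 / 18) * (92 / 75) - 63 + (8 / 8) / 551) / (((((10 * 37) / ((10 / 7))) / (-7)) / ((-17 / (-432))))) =16469209 / 165134700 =0.10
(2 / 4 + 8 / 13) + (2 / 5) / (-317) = 1.11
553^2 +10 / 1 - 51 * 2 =305717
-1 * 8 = -8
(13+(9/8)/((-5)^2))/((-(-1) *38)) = 0.34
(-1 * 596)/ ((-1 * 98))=298/ 49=6.08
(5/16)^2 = 25/256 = 0.10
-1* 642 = -642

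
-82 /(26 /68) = -2788 /13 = -214.46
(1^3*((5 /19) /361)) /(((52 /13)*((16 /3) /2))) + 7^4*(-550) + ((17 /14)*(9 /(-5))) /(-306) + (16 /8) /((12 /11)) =-1320548.16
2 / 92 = 1 / 46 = 0.02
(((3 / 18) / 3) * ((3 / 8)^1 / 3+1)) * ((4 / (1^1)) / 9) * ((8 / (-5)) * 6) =-4 / 15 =-0.27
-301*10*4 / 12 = -3010 / 3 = -1003.33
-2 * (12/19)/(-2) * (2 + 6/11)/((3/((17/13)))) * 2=3808/2717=1.40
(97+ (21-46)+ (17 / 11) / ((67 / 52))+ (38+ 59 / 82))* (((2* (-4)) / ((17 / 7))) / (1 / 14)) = -2651374712 / 513689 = -5161.44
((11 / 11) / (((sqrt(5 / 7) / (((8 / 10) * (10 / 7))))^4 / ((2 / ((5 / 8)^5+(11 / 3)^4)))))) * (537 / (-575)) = -11676137029632 / 338106630281875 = -0.03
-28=-28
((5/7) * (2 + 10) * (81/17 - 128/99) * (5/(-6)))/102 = -146075/600831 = -0.24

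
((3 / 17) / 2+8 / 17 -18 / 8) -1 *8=-659 / 68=-9.69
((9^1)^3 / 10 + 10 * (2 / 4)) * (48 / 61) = 18696 / 305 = 61.30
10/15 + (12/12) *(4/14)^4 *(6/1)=5090/7203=0.71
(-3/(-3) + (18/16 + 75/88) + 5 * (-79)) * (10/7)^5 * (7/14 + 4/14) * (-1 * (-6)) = -1293675000/117649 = -10996.06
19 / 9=2.11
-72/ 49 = -1.47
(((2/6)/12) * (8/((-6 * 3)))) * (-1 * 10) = 10/81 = 0.12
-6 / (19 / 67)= -402 / 19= -21.16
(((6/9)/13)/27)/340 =1/179010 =0.00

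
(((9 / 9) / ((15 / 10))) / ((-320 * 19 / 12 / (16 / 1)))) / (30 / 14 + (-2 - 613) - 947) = 14 / 1037305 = 0.00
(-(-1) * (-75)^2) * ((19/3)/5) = 7125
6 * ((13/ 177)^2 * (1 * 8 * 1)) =2704/ 10443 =0.26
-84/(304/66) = -693/38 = -18.24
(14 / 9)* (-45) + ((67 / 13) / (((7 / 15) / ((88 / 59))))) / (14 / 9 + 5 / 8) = -62.45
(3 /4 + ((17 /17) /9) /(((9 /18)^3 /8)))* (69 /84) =6509 /1008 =6.46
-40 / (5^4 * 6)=-4 / 375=-0.01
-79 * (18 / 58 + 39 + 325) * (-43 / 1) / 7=35889305 / 203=176794.61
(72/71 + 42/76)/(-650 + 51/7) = -29589/12138302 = -0.00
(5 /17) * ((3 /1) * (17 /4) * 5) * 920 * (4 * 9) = 621000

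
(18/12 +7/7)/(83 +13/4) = 2/69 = 0.03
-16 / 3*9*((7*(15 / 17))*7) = -35280 / 17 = -2075.29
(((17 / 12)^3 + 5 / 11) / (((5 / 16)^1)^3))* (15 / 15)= 4011712 / 37125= 108.06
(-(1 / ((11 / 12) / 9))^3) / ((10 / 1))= -629856 / 6655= -94.64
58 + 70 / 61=3608 / 61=59.15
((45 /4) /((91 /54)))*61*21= 222345 /26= 8551.73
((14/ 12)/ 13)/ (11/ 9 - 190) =-21/ 44174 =-0.00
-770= -770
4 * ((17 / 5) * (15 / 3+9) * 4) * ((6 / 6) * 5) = 3808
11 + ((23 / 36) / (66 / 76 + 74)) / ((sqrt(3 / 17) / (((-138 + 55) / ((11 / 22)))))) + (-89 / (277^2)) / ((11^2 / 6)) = 102125765 / 9284209-36271 *sqrt(51) / 76815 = 7.63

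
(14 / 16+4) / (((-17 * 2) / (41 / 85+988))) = -3276819 / 23120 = -141.73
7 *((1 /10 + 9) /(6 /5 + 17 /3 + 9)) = 273 /68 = 4.01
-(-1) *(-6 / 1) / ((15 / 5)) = -2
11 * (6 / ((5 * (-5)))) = -66 / 25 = -2.64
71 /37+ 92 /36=1490 /333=4.47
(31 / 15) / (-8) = -31 / 120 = -0.26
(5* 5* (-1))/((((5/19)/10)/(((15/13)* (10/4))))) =-35625/13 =-2740.38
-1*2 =-2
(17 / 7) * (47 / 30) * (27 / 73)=7191 / 5110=1.41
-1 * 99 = -99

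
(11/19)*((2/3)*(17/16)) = 187/456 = 0.41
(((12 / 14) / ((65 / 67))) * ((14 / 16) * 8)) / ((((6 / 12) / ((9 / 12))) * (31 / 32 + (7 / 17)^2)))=1858848 / 228085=8.15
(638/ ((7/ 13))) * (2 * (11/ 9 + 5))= 132704/ 9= 14744.89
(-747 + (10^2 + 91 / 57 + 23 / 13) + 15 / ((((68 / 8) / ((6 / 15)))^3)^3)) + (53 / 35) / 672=-11547314211058117126704003 / 17940863365539887500000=-643.63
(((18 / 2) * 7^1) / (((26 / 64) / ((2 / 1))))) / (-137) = -4032 / 1781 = -2.26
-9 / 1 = -9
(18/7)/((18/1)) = 1/7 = 0.14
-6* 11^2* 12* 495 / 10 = -431244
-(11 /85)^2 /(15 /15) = -121 /7225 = -0.02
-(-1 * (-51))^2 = -2601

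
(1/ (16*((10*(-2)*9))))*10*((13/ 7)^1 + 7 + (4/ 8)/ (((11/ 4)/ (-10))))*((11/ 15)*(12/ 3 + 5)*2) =-271/ 840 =-0.32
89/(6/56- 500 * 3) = -2492/41997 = -0.06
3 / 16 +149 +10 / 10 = 2403 / 16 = 150.19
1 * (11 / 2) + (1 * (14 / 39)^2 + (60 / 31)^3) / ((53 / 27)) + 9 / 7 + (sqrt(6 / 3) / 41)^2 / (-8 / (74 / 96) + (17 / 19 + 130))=180980081597379989 / 17162598253496514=10.55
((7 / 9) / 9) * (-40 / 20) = -14 / 81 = -0.17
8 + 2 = 10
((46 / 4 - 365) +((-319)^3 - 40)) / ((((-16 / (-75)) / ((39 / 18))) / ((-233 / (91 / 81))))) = 30632910206625 / 448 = 68377031711.22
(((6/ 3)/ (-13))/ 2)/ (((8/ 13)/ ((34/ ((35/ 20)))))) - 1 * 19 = -150/ 7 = -21.43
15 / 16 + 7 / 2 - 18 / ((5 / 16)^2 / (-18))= 1328879 / 400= 3322.20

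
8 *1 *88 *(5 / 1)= 3520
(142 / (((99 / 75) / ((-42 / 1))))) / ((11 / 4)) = -198800 / 121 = -1642.98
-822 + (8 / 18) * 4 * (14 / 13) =-95950 / 117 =-820.09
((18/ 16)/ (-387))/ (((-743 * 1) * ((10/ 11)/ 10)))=11/ 255592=0.00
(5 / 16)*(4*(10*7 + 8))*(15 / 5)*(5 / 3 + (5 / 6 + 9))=13455 / 4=3363.75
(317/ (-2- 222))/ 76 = -317/ 17024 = -0.02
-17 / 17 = -1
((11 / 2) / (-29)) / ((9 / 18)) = -11 / 29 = -0.38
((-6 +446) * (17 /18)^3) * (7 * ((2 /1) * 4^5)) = 3873802240 /729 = 5313857.67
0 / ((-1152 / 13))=0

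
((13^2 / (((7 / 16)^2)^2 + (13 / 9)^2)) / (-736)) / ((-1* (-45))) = -3115008 / 1296057475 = -0.00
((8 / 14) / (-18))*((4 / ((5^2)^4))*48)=-0.00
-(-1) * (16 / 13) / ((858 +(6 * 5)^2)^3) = 2 / 8828968707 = 0.00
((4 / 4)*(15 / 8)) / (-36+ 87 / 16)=-0.06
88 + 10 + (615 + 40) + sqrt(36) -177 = 582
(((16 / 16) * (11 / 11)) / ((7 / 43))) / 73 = 0.08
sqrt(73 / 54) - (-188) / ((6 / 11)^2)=sqrt(438) / 18 + 5687 / 9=633.05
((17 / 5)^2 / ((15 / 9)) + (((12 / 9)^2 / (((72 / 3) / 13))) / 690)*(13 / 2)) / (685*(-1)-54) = -3234667 / 344189250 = -0.01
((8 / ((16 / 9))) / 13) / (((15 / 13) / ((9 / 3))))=9 / 10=0.90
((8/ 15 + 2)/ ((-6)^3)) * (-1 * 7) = 133/ 1620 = 0.08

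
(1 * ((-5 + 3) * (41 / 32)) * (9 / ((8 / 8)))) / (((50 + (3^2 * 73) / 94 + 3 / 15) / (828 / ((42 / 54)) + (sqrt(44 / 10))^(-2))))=-14219438985 / 33114928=-429.40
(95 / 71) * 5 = 475 / 71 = 6.69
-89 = -89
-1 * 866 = -866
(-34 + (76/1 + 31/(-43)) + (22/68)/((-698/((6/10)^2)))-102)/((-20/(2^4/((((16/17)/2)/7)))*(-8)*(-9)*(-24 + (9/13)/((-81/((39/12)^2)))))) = -10843773899/26029641500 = -0.42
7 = 7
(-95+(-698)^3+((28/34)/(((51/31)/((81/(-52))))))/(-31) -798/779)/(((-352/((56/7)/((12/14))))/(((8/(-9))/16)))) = -733363815603139/1463967648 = -500942.64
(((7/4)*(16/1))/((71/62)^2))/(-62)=-1736/5041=-0.34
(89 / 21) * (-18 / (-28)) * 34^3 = 5247084 / 49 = 107083.35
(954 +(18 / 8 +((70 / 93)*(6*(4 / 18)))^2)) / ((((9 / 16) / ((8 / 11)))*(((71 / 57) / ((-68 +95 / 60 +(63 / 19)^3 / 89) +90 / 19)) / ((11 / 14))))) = -47833.70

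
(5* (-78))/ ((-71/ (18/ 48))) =585/ 284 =2.06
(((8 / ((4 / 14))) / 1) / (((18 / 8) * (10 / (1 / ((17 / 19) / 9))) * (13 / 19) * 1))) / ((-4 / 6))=-30324 / 1105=-27.44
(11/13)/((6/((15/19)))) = 55/494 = 0.11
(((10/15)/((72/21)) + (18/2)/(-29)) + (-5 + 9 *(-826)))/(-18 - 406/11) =85430807/630576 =135.48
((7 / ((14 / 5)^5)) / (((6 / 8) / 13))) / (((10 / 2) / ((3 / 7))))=8125 / 134456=0.06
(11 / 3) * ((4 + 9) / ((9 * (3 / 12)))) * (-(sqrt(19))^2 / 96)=-2717 / 648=-4.19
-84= -84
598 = 598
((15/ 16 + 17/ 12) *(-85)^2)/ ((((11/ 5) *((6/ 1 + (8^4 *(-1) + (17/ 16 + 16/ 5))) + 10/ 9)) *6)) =-20410625/ 64700482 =-0.32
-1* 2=-2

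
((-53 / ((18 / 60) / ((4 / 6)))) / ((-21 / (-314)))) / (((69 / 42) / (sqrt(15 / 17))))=-665680 * sqrt(255) / 10557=-1006.92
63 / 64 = 0.98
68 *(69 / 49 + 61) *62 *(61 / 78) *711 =93193638648 / 637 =146300845.60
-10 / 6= -5 / 3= -1.67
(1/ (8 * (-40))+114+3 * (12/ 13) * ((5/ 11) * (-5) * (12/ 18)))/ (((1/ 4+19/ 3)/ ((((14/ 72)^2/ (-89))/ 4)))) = -246200353/ 138991057920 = -0.00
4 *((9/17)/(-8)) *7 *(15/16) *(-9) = 8505/544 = 15.63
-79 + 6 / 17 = -1337 / 17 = -78.65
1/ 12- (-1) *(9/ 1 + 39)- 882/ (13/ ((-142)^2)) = -213408275/ 156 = -1368001.76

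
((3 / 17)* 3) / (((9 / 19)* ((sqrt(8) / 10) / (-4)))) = -190* sqrt(2) / 17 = -15.81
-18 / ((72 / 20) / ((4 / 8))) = -5 / 2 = -2.50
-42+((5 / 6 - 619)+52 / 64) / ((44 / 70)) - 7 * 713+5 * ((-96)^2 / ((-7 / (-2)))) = 52856939 / 7392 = 7150.56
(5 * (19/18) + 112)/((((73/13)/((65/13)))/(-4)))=-274430/657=-417.70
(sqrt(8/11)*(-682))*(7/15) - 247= -868*sqrt(22)/15 - 247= -518.42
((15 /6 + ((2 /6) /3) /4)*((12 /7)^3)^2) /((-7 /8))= -8626176 /117649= -73.32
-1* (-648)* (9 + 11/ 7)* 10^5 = 4795200000/ 7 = 685028571.43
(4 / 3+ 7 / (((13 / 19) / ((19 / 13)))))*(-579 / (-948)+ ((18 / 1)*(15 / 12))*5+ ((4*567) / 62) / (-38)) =172352117935 / 94364868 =1826.44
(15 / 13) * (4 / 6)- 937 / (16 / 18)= -109549 / 104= -1053.36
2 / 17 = 0.12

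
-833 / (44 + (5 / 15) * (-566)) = 357 / 62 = 5.76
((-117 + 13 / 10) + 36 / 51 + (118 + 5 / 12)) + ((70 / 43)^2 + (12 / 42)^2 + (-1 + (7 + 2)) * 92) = 742.15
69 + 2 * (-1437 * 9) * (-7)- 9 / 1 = 181122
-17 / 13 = -1.31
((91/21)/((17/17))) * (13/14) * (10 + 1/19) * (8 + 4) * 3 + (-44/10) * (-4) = 980074/665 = 1473.80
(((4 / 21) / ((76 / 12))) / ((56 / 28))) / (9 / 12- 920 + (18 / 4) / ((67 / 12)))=-536 / 32737019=-0.00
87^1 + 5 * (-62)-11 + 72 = -162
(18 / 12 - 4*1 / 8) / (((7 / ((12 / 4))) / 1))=3 / 7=0.43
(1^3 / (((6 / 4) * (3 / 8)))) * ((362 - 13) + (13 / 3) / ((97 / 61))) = 1637632 / 2619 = 625.29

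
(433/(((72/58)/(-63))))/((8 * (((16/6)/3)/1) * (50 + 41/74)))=-336441/5504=-61.13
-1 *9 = -9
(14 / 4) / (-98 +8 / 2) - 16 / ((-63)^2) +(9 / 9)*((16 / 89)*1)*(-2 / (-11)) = -6266885 / 730502388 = -0.01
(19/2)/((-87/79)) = -8.63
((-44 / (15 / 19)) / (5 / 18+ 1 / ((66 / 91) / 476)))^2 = 3044390976 / 422519500225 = 0.01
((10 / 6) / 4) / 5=1 / 12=0.08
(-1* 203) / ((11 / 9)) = -1827 / 11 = -166.09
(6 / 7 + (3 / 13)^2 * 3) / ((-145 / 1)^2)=1203 / 24872575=0.00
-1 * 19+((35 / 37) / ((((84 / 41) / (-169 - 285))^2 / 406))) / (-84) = -12560999041 / 55944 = -224528.08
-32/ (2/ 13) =-208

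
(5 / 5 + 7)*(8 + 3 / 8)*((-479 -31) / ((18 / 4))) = -22780 / 3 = -7593.33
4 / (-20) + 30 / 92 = 29 / 230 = 0.13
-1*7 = -7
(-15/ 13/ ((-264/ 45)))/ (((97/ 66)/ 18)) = 6075/ 2522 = 2.41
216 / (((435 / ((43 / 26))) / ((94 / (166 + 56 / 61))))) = 1479372 / 3198845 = 0.46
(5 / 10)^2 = 1 / 4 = 0.25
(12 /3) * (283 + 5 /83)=93976 /83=1132.24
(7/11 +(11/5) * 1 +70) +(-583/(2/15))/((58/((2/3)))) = 72023/3190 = 22.58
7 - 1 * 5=2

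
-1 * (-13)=13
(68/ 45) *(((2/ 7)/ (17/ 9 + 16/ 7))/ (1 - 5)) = -34/ 1315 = -0.03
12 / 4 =3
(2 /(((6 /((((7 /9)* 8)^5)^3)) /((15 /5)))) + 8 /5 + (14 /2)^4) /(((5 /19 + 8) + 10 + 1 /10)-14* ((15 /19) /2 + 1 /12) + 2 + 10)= 15868797261636934737696725023 /462980525703500718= 34275301833.75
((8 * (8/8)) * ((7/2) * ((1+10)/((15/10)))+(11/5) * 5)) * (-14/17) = -12320/51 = -241.57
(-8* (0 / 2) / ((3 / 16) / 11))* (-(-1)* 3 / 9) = 0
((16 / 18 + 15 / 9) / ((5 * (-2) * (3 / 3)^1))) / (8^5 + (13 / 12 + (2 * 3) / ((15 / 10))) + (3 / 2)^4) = -184 / 23600265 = -0.00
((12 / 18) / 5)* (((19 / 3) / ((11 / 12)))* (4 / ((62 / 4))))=1216 / 5115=0.24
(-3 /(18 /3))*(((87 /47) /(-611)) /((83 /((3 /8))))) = 261 /38136176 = 0.00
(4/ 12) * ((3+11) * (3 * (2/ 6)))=14/ 3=4.67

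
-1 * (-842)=842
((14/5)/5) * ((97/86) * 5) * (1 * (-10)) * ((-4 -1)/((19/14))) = 95060/817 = 116.35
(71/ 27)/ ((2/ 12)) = 142/ 9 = 15.78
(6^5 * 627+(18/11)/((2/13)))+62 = 53631871/11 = 4875624.64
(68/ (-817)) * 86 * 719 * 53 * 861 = -4462177272/ 19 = -234851435.37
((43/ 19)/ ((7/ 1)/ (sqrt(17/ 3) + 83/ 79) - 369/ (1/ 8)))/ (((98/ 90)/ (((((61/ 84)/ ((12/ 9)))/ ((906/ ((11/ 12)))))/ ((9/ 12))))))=-12133987626035/ 23468818215242928864 - 900357865* sqrt(51)/ 10058064949389826656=-0.00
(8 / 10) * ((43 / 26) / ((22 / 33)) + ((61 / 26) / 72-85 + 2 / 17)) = -2621311 / 39780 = -65.90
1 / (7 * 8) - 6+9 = 169 / 56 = 3.02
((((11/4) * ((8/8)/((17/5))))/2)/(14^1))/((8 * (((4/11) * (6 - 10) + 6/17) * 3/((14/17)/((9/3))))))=-0.00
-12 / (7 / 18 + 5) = -216 / 97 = -2.23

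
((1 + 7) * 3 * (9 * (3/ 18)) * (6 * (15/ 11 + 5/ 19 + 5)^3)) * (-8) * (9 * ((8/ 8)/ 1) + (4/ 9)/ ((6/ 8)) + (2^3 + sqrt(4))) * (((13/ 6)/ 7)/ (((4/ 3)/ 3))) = -438489891723000/ 63905303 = -6861557.20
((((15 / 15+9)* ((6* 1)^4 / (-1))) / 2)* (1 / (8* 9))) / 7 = -90 / 7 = -12.86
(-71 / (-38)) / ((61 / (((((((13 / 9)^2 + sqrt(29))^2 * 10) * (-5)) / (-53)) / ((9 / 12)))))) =2399800 * sqrt(29) / 14926761 + 1553693000 / 1209067641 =2.15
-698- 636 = -1334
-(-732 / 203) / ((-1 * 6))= -122 / 203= -0.60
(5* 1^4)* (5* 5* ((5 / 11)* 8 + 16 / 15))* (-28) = -543200 / 33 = -16460.61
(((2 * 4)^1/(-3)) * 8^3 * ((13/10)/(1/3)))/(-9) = 26624/45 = 591.64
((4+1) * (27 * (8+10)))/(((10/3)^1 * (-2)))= -729/2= -364.50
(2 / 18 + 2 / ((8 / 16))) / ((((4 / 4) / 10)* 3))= 370 / 27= 13.70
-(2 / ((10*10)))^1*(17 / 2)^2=-289 / 200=-1.44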